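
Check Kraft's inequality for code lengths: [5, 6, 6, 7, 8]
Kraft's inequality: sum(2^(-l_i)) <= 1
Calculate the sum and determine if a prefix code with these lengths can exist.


Sum = 2^(-5) + 2^(-6) + 2^(-6) + 2^(-7) + 2^(-8)
    = 0.03125 + 0.015625 + 0.015625 + 0.0078125 + 0.00390625
    = 19/256 = 0.07421875
Since 0.07421875 <= 1, Kraft's inequality IS satisfied.
A prefix code with these lengths CAN exist.

Kraft sum = 0.07421875. Satisfied.


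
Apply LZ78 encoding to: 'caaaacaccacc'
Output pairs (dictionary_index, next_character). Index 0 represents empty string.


LZ78 encoding steps:
Dictionary: {0: ''}
Step 1: w='' (idx 0), next='c' -> output (0, 'c'), add 'c' as idx 1
Step 2: w='' (idx 0), next='a' -> output (0, 'a'), add 'a' as idx 2
Step 3: w='a' (idx 2), next='a' -> output (2, 'a'), add 'aa' as idx 3
Step 4: w='a' (idx 2), next='c' -> output (2, 'c'), add 'ac' as idx 4
Step 5: w='ac' (idx 4), next='c' -> output (4, 'c'), add 'acc' as idx 5
Step 6: w='acc' (idx 5), end of input -> output (5, '')


Encoded: [(0, 'c'), (0, 'a'), (2, 'a'), (2, 'c'), (4, 'c'), (5, '')]


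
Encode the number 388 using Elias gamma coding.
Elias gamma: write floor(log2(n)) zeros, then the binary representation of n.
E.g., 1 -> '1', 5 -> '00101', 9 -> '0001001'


num_bits = floor(log2(388)) + 1 = 9
leading_zeros = num_bits - 1 = 8
binary(388) = 110000100

Elias gamma(388) = '00000000' + '110000100' = 00000000110000100 (17 bits)


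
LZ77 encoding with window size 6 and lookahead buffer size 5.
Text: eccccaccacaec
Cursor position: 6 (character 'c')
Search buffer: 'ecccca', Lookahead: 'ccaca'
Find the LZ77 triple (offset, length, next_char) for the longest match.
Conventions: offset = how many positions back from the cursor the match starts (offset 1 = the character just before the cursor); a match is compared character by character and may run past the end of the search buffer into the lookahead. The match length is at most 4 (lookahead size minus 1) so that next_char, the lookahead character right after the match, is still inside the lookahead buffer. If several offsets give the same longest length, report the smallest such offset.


Try each offset into the search buffer:
  offset=1 (pos 5, char 'a'): match length 0
  offset=2 (pos 4, char 'c'): match length 1
  offset=3 (pos 3, char 'c'): match length 4
  offset=4 (pos 2, char 'c'): match length 2
  offset=5 (pos 1, char 'c'): match length 2
  offset=6 (pos 0, char 'e'): match length 0
Longest match has length 4 at offset 3.
next_char = character at position 6 + 4 = 10 -> 'a'

Best match: offset=3, length=4 (matching 'ccac' starting at position 3)
LZ77 triple: (3, 4, 'a')


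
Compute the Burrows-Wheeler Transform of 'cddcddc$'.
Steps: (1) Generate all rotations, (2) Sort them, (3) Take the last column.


Rotations (sorted):
  0: $cddcddc -> last char: c
  1: c$cddcdd -> last char: d
  2: cddc$cdd -> last char: d
  3: cddcddc$ -> last char: $
  4: dc$cddcd -> last char: d
  5: dcddc$cd -> last char: d
  6: ddc$cddc -> last char: c
  7: ddcddc$c -> last char: c


BWT = cdd$ddcc


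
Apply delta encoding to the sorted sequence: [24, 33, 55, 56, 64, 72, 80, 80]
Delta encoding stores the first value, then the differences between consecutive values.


First value: 24
Deltas:
  33 - 24 = 9
  55 - 33 = 22
  56 - 55 = 1
  64 - 56 = 8
  72 - 64 = 8
  80 - 72 = 8
  80 - 80 = 0


Delta encoded: [24, 9, 22, 1, 8, 8, 8, 0]


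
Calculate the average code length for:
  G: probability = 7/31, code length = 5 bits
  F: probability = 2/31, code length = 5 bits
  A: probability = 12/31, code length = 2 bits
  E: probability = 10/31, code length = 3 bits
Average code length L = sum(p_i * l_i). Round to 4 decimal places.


Weighted contributions p_i * l_i:
  G: (7/31) * 5 = 35/31
  F: (2/31) * 5 = 10/31
  A: (12/31) * 2 = 24/31
  E: (10/31) * 3 = 30/31
Sum = (35 + 10 + 24 + 30)/31 = 99/31

L = 99/31 = 3.1935 bits/symbol


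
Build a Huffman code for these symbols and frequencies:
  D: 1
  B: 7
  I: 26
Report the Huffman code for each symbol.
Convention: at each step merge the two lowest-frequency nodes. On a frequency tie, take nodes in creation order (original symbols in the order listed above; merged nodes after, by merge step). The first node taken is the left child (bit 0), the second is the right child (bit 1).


Huffman tree construction:
Step 1: Merge D(1) + B(7) = 8
Step 2: Merge (D+B)(8) + I(26) = 34
Read each symbol's code off the tree from the root (left child = 0, right child = 1).

Codes:
  D: 00 (length 2)
  B: 01 (length 2)
  I: 1 (length 1)
Average code length: 42/34 = 1.2353 bits/symbol


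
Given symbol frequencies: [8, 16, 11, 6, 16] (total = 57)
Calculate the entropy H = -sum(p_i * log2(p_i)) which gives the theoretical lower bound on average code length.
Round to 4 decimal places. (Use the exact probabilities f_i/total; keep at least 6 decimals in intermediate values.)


Per-symbol terms -p_i * log2(p_i) with p_i = f_i/57:
  p = 8/57 = 0.140351: log2(p) = -2.832890, -p*log2(p) = 0.397599
  p = 16/57 = 0.280702: log2(p) = -1.832890, -p*log2(p) = 0.514495
  p = 11/57 = 0.192982: log2(p) = -2.373458, -p*log2(p) = 0.458036
  p = 6/57 = 0.105263: log2(p) = -3.247928, -p*log2(p) = 0.341887
  p = 16/57 = 0.280702: log2(p) = -1.832890, -p*log2(p) = 0.514495
H = 0.397599 + 0.514495 + 0.458036 + 0.341887 + 0.514495 = 2.226512

H = 2.2265 bits/symbol


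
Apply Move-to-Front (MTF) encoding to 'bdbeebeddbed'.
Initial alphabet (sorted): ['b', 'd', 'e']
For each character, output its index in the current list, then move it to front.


MTF encoding:
'b': index 0 in ['b', 'd', 'e'] -> ['b', 'd', 'e']
'd': index 1 in ['b', 'd', 'e'] -> ['d', 'b', 'e']
'b': index 1 in ['d', 'b', 'e'] -> ['b', 'd', 'e']
'e': index 2 in ['b', 'd', 'e'] -> ['e', 'b', 'd']
'e': index 0 in ['e', 'b', 'd'] -> ['e', 'b', 'd']
'b': index 1 in ['e', 'b', 'd'] -> ['b', 'e', 'd']
'e': index 1 in ['b', 'e', 'd'] -> ['e', 'b', 'd']
'd': index 2 in ['e', 'b', 'd'] -> ['d', 'e', 'b']
'd': index 0 in ['d', 'e', 'b'] -> ['d', 'e', 'b']
'b': index 2 in ['d', 'e', 'b'] -> ['b', 'd', 'e']
'e': index 2 in ['b', 'd', 'e'] -> ['e', 'b', 'd']
'd': index 2 in ['e', 'b', 'd'] -> ['d', 'e', 'b']


Output: [0, 1, 1, 2, 0, 1, 1, 2, 0, 2, 2, 2]


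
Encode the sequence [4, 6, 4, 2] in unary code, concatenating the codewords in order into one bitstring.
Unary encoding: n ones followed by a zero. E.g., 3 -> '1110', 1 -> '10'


Encode each number as n ones followed by a terminating 0:
  4 -> 11110 (5 bits)
  6 -> 1111110 (7 bits)
  4 -> 11110 (5 bits)
  2 -> 110 (3 bits)
Total length = 5 + 7 + 5 + 3 = 20 bits.

Unary([4, 6, 4, 2]) = 11110111111011110110 (20 bits)


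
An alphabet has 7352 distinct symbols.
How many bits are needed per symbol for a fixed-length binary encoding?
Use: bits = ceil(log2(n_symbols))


log2(7352) = 12.8439
Bracket: 2^12 = 4096 < 7352 <= 2^13 = 8192
So ceil(log2(7352)) = 13

bits = ceil(log2(7352)) = ceil(12.8439) = 13 bits


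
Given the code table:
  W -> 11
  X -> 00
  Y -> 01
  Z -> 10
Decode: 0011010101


Decoding:
00 -> X
11 -> W
01 -> Y
01 -> Y
01 -> Y


Result: XWYYY


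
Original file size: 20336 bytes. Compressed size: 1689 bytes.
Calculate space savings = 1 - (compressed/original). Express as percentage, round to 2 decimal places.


ratio = compressed/original = 1689/20336 = 0.083055
savings = 1 - ratio = 1 - 0.083055 = 0.916945
as a percentage: 0.916945 * 100 = 91.69%

Space savings = 1 - 1689/20336 = 91.69%


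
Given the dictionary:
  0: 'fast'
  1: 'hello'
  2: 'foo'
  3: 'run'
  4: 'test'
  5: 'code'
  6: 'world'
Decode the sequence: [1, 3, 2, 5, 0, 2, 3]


Look up each index in the dictionary:
  1 -> 'hello'
  3 -> 'run'
  2 -> 'foo'
  5 -> 'code'
  0 -> 'fast'
  2 -> 'foo'
  3 -> 'run'

Decoded: "hello run foo code fast foo run"


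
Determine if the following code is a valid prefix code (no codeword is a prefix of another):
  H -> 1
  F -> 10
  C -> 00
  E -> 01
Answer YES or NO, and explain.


Checking each pair (does one codeword prefix another?):
  H='1' vs F='10': prefix -- VIOLATION

NO -- this is NOT a valid prefix code. H (1) is a prefix of F (10).


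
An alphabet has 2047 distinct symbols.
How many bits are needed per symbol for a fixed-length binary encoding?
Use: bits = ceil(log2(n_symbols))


log2(2047) = 10.9993
Bracket: 2^10 = 1024 < 2047 <= 2^11 = 2048
So ceil(log2(2047)) = 11

bits = ceil(log2(2047)) = ceil(10.9993) = 11 bits


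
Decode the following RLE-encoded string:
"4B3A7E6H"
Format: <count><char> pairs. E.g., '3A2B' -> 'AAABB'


Expanding each <count><char> pair:
  4B -> 'BBBB'
  3A -> 'AAA'
  7E -> 'EEEEEEE'
  6H -> 'HHHHHH'

Decoded = BBBBAAAEEEEEEEHHHHHH


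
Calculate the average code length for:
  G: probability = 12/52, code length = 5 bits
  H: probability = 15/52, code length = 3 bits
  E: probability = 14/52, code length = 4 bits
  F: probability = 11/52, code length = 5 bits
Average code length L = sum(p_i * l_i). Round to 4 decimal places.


Weighted contributions p_i * l_i:
  G: (12/52) * 5 = 60/52
  H: (15/52) * 3 = 45/52
  E: (14/52) * 4 = 56/52
  F: (11/52) * 5 = 55/52
Sum = (60 + 45 + 56 + 55)/52 = 216/52

L = 216/52 = 4.1538 bits/symbol


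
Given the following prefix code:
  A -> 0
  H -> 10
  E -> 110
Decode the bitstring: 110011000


Decoding step by step:
Bits 110 -> E
Bits 0 -> A
Bits 110 -> E
Bits 0 -> A
Bits 0 -> A


Decoded message: EAEAA


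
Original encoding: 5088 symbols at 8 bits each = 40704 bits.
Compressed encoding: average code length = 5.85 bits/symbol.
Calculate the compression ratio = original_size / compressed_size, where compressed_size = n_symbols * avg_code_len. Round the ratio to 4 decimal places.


original_size = n_symbols * orig_bits = 5088 * 8 = 40704 bits
compressed_size = n_symbols * avg_code_len = 5088 * 5.85 = 29764.8 bits
ratio = original_size / compressed_size = 40704 / 29764.8 = 1.3675

Compression ratio = 1.3675


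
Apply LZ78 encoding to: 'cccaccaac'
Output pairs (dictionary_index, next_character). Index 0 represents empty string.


LZ78 encoding steps:
Dictionary: {0: ''}
Step 1: w='' (idx 0), next='c' -> output (0, 'c'), add 'c' as idx 1
Step 2: w='c' (idx 1), next='c' -> output (1, 'c'), add 'cc' as idx 2
Step 3: w='' (idx 0), next='a' -> output (0, 'a'), add 'a' as idx 3
Step 4: w='cc' (idx 2), next='a' -> output (2, 'a'), add 'cca' as idx 4
Step 5: w='a' (idx 3), next='c' -> output (3, 'c'), add 'ac' as idx 5


Encoded: [(0, 'c'), (1, 'c'), (0, 'a'), (2, 'a'), (3, 'c')]


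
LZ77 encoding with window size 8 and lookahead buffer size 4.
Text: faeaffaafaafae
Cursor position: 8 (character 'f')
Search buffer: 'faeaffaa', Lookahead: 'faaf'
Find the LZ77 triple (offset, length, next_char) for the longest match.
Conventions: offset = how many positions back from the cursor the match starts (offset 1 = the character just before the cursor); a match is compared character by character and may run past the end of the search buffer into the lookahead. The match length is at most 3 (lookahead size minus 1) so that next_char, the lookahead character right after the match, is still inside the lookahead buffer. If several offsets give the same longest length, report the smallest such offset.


Try each offset into the search buffer:
  offset=1 (pos 7, char 'a'): match length 0
  offset=2 (pos 6, char 'a'): match length 0
  offset=3 (pos 5, char 'f'): match length 3
  offset=4 (pos 4, char 'f'): match length 1
  offset=5 (pos 3, char 'a'): match length 0
  offset=6 (pos 2, char 'e'): match length 0
  offset=7 (pos 1, char 'a'): match length 0
  offset=8 (pos 0, char 'f'): match length 2
Longest match has length 3 at offset 3.
next_char = character at position 8 + 3 = 11 -> 'f'

Best match: offset=3, length=3 (matching 'faa' starting at position 5)
LZ77 triple: (3, 3, 'f')


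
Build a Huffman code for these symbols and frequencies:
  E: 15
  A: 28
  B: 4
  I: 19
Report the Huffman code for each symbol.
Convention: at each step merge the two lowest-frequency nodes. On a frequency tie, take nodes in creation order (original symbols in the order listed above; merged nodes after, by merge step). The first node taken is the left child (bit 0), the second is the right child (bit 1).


Huffman tree construction:
Step 1: Merge B(4) + E(15) = 19
Step 2: Merge I(19) + (B+E)(19) = 38
Step 3: Merge A(28) + (I+(B+E))(38) = 66
Read each symbol's code off the tree from the root (left child = 0, right child = 1).

Codes:
  E: 111 (length 3)
  A: 0 (length 1)
  B: 110 (length 3)
  I: 10 (length 2)
Average code length: 123/66 = 1.8636 bits/symbol


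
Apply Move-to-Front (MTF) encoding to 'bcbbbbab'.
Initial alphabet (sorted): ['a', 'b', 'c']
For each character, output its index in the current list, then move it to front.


MTF encoding:
'b': index 1 in ['a', 'b', 'c'] -> ['b', 'a', 'c']
'c': index 2 in ['b', 'a', 'c'] -> ['c', 'b', 'a']
'b': index 1 in ['c', 'b', 'a'] -> ['b', 'c', 'a']
'b': index 0 in ['b', 'c', 'a'] -> ['b', 'c', 'a']
'b': index 0 in ['b', 'c', 'a'] -> ['b', 'c', 'a']
'b': index 0 in ['b', 'c', 'a'] -> ['b', 'c', 'a']
'a': index 2 in ['b', 'c', 'a'] -> ['a', 'b', 'c']
'b': index 1 in ['a', 'b', 'c'] -> ['b', 'a', 'c']


Output: [1, 2, 1, 0, 0, 0, 2, 1]


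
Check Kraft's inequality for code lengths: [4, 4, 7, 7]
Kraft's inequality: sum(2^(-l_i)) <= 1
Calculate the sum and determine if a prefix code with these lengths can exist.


Sum = 2^(-4) + 2^(-4) + 2^(-7) + 2^(-7)
    = 0.0625 + 0.0625 + 0.0078125 + 0.0078125
    = 18/128 = 0.140625
Since 0.140625 <= 1, Kraft's inequality IS satisfied.
A prefix code with these lengths CAN exist.

Kraft sum = 0.140625. Satisfied.


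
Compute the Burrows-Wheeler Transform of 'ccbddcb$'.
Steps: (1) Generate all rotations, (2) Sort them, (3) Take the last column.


Rotations (sorted):
  0: $ccbddcb -> last char: b
  1: b$ccbddc -> last char: c
  2: bddcb$cc -> last char: c
  3: cb$ccbdd -> last char: d
  4: cbddcb$c -> last char: c
  5: ccbddcb$ -> last char: $
  6: dcb$ccbd -> last char: d
  7: ddcb$ccb -> last char: b


BWT = bccdc$db


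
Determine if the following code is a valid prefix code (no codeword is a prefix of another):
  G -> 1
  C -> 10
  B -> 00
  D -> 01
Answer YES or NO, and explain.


Checking each pair (does one codeword prefix another?):
  G='1' vs C='10': prefix -- VIOLATION

NO -- this is NOT a valid prefix code. G (1) is a prefix of C (10).


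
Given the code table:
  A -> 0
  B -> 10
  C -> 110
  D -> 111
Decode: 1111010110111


Decoding:
111 -> D
10 -> B
10 -> B
110 -> C
111 -> D


Result: DBBCD


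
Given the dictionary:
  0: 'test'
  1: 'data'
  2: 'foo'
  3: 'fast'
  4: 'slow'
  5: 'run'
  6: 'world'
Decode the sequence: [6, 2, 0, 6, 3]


Look up each index in the dictionary:
  6 -> 'world'
  2 -> 'foo'
  0 -> 'test'
  6 -> 'world'
  3 -> 'fast'

Decoded: "world foo test world fast"


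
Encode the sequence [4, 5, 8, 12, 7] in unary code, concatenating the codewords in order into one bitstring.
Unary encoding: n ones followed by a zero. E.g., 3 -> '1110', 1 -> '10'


Encode each number as n ones followed by a terminating 0:
  4 -> 11110 (5 bits)
  5 -> 111110 (6 bits)
  8 -> 111111110 (9 bits)
  12 -> 1111111111110 (13 bits)
  7 -> 11111110 (8 bits)
Total length = 5 + 6 + 9 + 13 + 8 = 41 bits.

Unary([4, 5, 8, 12, 7]) = 11110111110111111110111111111111011111110 (41 bits)


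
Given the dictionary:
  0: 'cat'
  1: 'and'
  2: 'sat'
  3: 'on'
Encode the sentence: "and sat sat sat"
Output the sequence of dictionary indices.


Look up each word in the dictionary:
  'and' -> 1
  'sat' -> 2
  'sat' -> 2
  'sat' -> 2

Encoded: [1, 2, 2, 2]


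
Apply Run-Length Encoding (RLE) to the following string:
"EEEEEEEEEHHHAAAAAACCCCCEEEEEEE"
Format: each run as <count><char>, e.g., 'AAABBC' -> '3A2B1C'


Scanning runs left to right:
  i=0: run of 'E' x 9 -> '9E'
  i=9: run of 'H' x 3 -> '3H'
  i=12: run of 'A' x 6 -> '6A'
  i=18: run of 'C' x 5 -> '5C'
  i=23: run of 'E' x 7 -> '7E'

RLE = 9E3H6A5C7E


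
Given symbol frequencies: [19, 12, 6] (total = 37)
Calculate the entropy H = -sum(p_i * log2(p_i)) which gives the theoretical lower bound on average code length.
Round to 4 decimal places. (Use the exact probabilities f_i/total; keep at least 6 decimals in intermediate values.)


Per-symbol terms -p_i * log2(p_i) with p_i = f_i/37:
  p = 19/37 = 0.513514: log2(p) = -0.961526, -p*log2(p) = 0.493757
  p = 12/37 = 0.324324: log2(p) = -1.624491, -p*log2(p) = 0.526862
  p = 6/37 = 0.162162: log2(p) = -2.624491, -p*log2(p) = 0.425593
H = 0.493757 + 0.526862 + 0.425593 = 1.446212

H = 1.4462 bits/symbol


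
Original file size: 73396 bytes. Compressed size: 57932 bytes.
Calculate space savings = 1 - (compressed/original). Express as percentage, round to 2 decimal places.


ratio = compressed/original = 57932/73396 = 0.789307
savings = 1 - ratio = 1 - 0.789307 = 0.210693
as a percentage: 0.210693 * 100 = 21.07%

Space savings = 1 - 57932/73396 = 21.07%


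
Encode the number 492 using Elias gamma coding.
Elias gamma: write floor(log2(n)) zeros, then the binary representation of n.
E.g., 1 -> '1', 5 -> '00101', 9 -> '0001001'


num_bits = floor(log2(492)) + 1 = 9
leading_zeros = num_bits - 1 = 8
binary(492) = 111101100

Elias gamma(492) = '00000000' + '111101100' = 00000000111101100 (17 bits)


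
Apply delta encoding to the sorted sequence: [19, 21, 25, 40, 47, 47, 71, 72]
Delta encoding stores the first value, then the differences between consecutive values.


First value: 19
Deltas:
  21 - 19 = 2
  25 - 21 = 4
  40 - 25 = 15
  47 - 40 = 7
  47 - 47 = 0
  71 - 47 = 24
  72 - 71 = 1


Delta encoded: [19, 2, 4, 15, 7, 0, 24, 1]


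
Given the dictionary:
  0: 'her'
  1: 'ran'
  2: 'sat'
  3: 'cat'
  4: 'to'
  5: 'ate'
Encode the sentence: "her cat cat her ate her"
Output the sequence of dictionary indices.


Look up each word in the dictionary:
  'her' -> 0
  'cat' -> 3
  'cat' -> 3
  'her' -> 0
  'ate' -> 5
  'her' -> 0

Encoded: [0, 3, 3, 0, 5, 0]


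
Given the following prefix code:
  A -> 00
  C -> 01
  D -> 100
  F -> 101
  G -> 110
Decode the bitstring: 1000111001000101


Decoding step by step:
Bits 100 -> D
Bits 01 -> C
Bits 110 -> G
Bits 01 -> C
Bits 00 -> A
Bits 01 -> C
Bits 01 -> C


Decoded message: DCGCACC


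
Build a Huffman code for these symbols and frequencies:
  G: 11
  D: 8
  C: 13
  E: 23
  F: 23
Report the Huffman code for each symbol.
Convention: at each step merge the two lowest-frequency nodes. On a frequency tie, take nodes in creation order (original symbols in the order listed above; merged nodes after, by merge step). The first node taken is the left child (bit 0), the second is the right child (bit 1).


Huffman tree construction:
Step 1: Merge D(8) + G(11) = 19
Step 2: Merge C(13) + (D+G)(19) = 32
Step 3: Merge E(23) + F(23) = 46
Step 4: Merge (C+(D+G))(32) + (E+F)(46) = 78
Read each symbol's code off the tree from the root (left child = 0, right child = 1).

Codes:
  G: 011 (length 3)
  D: 010 (length 3)
  C: 00 (length 2)
  E: 10 (length 2)
  F: 11 (length 2)
Average code length: 175/78 = 2.2436 bits/symbol


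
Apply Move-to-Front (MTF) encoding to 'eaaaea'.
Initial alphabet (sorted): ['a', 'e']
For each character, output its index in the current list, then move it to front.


MTF encoding:
'e': index 1 in ['a', 'e'] -> ['e', 'a']
'a': index 1 in ['e', 'a'] -> ['a', 'e']
'a': index 0 in ['a', 'e'] -> ['a', 'e']
'a': index 0 in ['a', 'e'] -> ['a', 'e']
'e': index 1 in ['a', 'e'] -> ['e', 'a']
'a': index 1 in ['e', 'a'] -> ['a', 'e']


Output: [1, 1, 0, 0, 1, 1]


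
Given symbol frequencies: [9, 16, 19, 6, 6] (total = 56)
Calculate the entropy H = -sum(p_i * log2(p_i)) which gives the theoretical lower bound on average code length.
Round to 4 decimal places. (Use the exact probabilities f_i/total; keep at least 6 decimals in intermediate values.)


Per-symbol terms -p_i * log2(p_i) with p_i = f_i/56:
  p = 9/56 = 0.160714: log2(p) = -2.637430, -p*log2(p) = 0.423873
  p = 16/56 = 0.285714: log2(p) = -1.807355, -p*log2(p) = 0.516387
  p = 19/56 = 0.339286: log2(p) = -1.559427, -p*log2(p) = 0.529091
  p = 6/56 = 0.107143: log2(p) = -3.222392, -p*log2(p) = 0.345256
  p = 6/56 = 0.107143: log2(p) = -3.222392, -p*log2(p) = 0.345256
H = 0.423873 + 0.516387 + 0.529091 + 0.345256 + 0.345256 = 2.159863

H = 2.1599 bits/symbol


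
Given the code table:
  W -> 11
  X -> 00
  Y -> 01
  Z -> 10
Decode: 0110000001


Decoding:
01 -> Y
10 -> Z
00 -> X
00 -> X
01 -> Y


Result: YZXXY


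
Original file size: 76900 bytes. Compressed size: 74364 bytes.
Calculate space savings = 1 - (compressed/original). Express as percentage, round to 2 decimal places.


ratio = compressed/original = 74364/76900 = 0.967022
savings = 1 - ratio = 1 - 0.967022 = 0.032978
as a percentage: 0.032978 * 100 = 3.3%

Space savings = 1 - 74364/76900 = 3.3%


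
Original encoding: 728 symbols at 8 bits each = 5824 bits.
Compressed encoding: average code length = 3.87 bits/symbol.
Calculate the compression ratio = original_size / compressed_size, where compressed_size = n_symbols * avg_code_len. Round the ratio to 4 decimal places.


original_size = n_symbols * orig_bits = 728 * 8 = 5824 bits
compressed_size = n_symbols * avg_code_len = 728 * 3.87 = 2817.36 bits
ratio = original_size / compressed_size = 5824 / 2817.36 = 2.0672

Compression ratio = 2.0672


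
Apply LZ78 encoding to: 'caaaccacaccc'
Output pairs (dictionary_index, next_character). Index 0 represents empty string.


LZ78 encoding steps:
Dictionary: {0: ''}
Step 1: w='' (idx 0), next='c' -> output (0, 'c'), add 'c' as idx 1
Step 2: w='' (idx 0), next='a' -> output (0, 'a'), add 'a' as idx 2
Step 3: w='a' (idx 2), next='a' -> output (2, 'a'), add 'aa' as idx 3
Step 4: w='c' (idx 1), next='c' -> output (1, 'c'), add 'cc' as idx 4
Step 5: w='a' (idx 2), next='c' -> output (2, 'c'), add 'ac' as idx 5
Step 6: w='ac' (idx 5), next='c' -> output (5, 'c'), add 'acc' as idx 6
Step 7: w='c' (idx 1), end of input -> output (1, '')


Encoded: [(0, 'c'), (0, 'a'), (2, 'a'), (1, 'c'), (2, 'c'), (5, 'c'), (1, '')]


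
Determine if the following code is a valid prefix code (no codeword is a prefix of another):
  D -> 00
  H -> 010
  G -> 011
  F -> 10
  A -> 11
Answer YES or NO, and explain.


Checking each pair (does one codeword prefix another?):
  D='00' vs H='010': no prefix
  D='00' vs G='011': no prefix
  D='00' vs F='10': no prefix
  D='00' vs A='11': no prefix
  H='010' vs D='00': no prefix
  H='010' vs G='011': no prefix
  H='010' vs F='10': no prefix
  H='010' vs A='11': no prefix
  G='011' vs D='00': no prefix
  G='011' vs H='010': no prefix
  G='011' vs F='10': no prefix
  G='011' vs A='11': no prefix
  F='10' vs D='00': no prefix
  F='10' vs H='010': no prefix
  F='10' vs G='011': no prefix
  F='10' vs A='11': no prefix
  A='11' vs D='00': no prefix
  A='11' vs H='010': no prefix
  A='11' vs G='011': no prefix
  A='11' vs F='10': no prefix
No violation found over all pairs.

YES -- this is a valid prefix code. No codeword is a prefix of any other codeword.


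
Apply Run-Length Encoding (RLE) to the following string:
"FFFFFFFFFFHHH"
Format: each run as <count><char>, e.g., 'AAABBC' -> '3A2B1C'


Scanning runs left to right:
  i=0: run of 'F' x 10 -> '10F'
  i=10: run of 'H' x 3 -> '3H'

RLE = 10F3H


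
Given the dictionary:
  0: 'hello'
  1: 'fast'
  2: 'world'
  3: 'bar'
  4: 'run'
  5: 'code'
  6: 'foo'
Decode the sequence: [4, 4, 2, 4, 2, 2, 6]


Look up each index in the dictionary:
  4 -> 'run'
  4 -> 'run'
  2 -> 'world'
  4 -> 'run'
  2 -> 'world'
  2 -> 'world'
  6 -> 'foo'

Decoded: "run run world run world world foo"


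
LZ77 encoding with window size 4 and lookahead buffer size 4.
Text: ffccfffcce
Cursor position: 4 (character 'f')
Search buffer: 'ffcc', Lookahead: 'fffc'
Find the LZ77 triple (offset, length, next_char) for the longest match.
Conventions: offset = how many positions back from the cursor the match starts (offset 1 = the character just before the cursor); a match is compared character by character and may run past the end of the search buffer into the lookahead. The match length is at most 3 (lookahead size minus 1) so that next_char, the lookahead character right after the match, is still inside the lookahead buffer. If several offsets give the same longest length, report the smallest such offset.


Try each offset into the search buffer:
  offset=1 (pos 3, char 'c'): match length 0
  offset=2 (pos 2, char 'c'): match length 0
  offset=3 (pos 1, char 'f'): match length 1
  offset=4 (pos 0, char 'f'): match length 2
Longest match has length 2 at offset 4.
next_char = character at position 4 + 2 = 6 -> 'f'

Best match: offset=4, length=2 (matching 'ff' starting at position 0)
LZ77 triple: (4, 2, 'f')


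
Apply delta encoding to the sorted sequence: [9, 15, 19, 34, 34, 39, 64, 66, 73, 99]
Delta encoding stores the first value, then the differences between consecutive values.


First value: 9
Deltas:
  15 - 9 = 6
  19 - 15 = 4
  34 - 19 = 15
  34 - 34 = 0
  39 - 34 = 5
  64 - 39 = 25
  66 - 64 = 2
  73 - 66 = 7
  99 - 73 = 26


Delta encoded: [9, 6, 4, 15, 0, 5, 25, 2, 7, 26]


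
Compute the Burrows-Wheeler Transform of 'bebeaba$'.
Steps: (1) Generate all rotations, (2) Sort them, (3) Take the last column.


Rotations (sorted):
  0: $bebeaba -> last char: a
  1: a$bebeab -> last char: b
  2: aba$bebe -> last char: e
  3: ba$bebea -> last char: a
  4: beaba$be -> last char: e
  5: bebeaba$ -> last char: $
  6: eaba$beb -> last char: b
  7: ebeaba$b -> last char: b


BWT = abeae$bb


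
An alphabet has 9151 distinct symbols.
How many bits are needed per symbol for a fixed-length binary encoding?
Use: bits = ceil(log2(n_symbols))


log2(9151) = 13.1597
Bracket: 2^13 = 8192 < 9151 <= 2^14 = 16384
So ceil(log2(9151)) = 14

bits = ceil(log2(9151)) = ceil(13.1597) = 14 bits


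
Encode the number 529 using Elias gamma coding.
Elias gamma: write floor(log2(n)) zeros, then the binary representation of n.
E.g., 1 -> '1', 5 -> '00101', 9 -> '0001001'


num_bits = floor(log2(529)) + 1 = 10
leading_zeros = num_bits - 1 = 9
binary(529) = 1000010001

Elias gamma(529) = '000000000' + '1000010001' = 0000000001000010001 (19 bits)


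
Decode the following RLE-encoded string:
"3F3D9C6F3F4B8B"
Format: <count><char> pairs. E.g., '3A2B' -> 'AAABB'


Expanding each <count><char> pair:
  3F -> 'FFF'
  3D -> 'DDD'
  9C -> 'CCCCCCCCC'
  6F -> 'FFFFFF'
  3F -> 'FFF'
  4B -> 'BBBB'
  8B -> 'BBBBBBBB'

Decoded = FFFDDDCCCCCCCCCFFFFFFFFFBBBBBBBBBBBB


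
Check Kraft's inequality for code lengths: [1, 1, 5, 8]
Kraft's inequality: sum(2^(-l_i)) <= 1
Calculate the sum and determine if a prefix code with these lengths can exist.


Sum = 2^(-1) + 2^(-1) + 2^(-5) + 2^(-8)
    = 0.5 + 0.5 + 0.03125 + 0.00390625
    = 265/256 = 1.03515625
Since 1.03515625 > 1, Kraft's inequality is NOT satisfied.
A prefix code with these lengths CANNOT exist.

Kraft sum = 1.03515625. Not satisfied.


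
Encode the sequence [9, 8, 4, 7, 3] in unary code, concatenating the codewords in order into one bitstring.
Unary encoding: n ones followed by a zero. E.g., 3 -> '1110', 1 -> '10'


Encode each number as n ones followed by a terminating 0:
  9 -> 1111111110 (10 bits)
  8 -> 111111110 (9 bits)
  4 -> 11110 (5 bits)
  7 -> 11111110 (8 bits)
  3 -> 1110 (4 bits)
Total length = 10 + 9 + 5 + 8 + 4 = 36 bits.

Unary([9, 8, 4, 7, 3]) = 111111111011111111011110111111101110 (36 bits)


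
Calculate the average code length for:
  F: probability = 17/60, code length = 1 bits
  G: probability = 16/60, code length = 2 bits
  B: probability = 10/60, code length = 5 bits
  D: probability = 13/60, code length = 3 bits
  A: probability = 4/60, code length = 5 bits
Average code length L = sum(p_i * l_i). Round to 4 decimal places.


Weighted contributions p_i * l_i:
  F: (17/60) * 1 = 17/60
  G: (16/60) * 2 = 32/60
  B: (10/60) * 5 = 50/60
  D: (13/60) * 3 = 39/60
  A: (4/60) * 5 = 20/60
Sum = (17 + 32 + 50 + 39 + 20)/60 = 158/60

L = 158/60 = 2.6333 bits/symbol


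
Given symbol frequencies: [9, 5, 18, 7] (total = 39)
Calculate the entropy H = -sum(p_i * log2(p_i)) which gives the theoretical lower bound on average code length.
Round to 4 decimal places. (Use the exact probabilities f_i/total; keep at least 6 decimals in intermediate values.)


Per-symbol terms -p_i * log2(p_i) with p_i = f_i/39:
  p = 9/39 = 0.230769: log2(p) = -2.115477, -p*log2(p) = 0.488187
  p = 5/39 = 0.128205: log2(p) = -2.963474, -p*log2(p) = 0.379933
  p = 18/39 = 0.461538: log2(p) = -1.115477, -p*log2(p) = 0.514836
  p = 7/39 = 0.179487: log2(p) = -2.478047, -p*log2(p) = 0.444778
H = 0.488187 + 0.379933 + 0.514836 + 0.444778 = 1.827734

H = 1.8277 bits/symbol


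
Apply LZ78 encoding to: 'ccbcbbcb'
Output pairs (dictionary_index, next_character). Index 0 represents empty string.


LZ78 encoding steps:
Dictionary: {0: ''}
Step 1: w='' (idx 0), next='c' -> output (0, 'c'), add 'c' as idx 1
Step 2: w='c' (idx 1), next='b' -> output (1, 'b'), add 'cb' as idx 2
Step 3: w='cb' (idx 2), next='b' -> output (2, 'b'), add 'cbb' as idx 3
Step 4: w='cb' (idx 2), end of input -> output (2, '')


Encoded: [(0, 'c'), (1, 'b'), (2, 'b'), (2, '')]


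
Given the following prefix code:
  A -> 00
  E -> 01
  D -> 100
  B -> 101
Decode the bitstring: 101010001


Decoding step by step:
Bits 101 -> B
Bits 01 -> E
Bits 00 -> A
Bits 01 -> E


Decoded message: BEAE


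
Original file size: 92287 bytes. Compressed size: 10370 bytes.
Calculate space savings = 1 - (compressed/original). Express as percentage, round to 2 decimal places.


ratio = compressed/original = 10370/92287 = 0.112367
savings = 1 - ratio = 1 - 0.112367 = 0.887633
as a percentage: 0.887633 * 100 = 88.76%

Space savings = 1 - 10370/92287 = 88.76%


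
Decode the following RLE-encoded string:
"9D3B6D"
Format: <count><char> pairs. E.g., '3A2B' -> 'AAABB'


Expanding each <count><char> pair:
  9D -> 'DDDDDDDDD'
  3B -> 'BBB'
  6D -> 'DDDDDD'

Decoded = DDDDDDDDDBBBDDDDDD


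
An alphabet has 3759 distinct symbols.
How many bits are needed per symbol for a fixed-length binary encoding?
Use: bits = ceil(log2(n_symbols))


log2(3759) = 11.8761
Bracket: 2^11 = 2048 < 3759 <= 2^12 = 4096
So ceil(log2(3759)) = 12

bits = ceil(log2(3759)) = ceil(11.8761) = 12 bits


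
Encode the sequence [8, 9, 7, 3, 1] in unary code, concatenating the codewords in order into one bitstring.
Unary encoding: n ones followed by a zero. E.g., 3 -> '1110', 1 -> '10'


Encode each number as n ones followed by a terminating 0:
  8 -> 111111110 (9 bits)
  9 -> 1111111110 (10 bits)
  7 -> 11111110 (8 bits)
  3 -> 1110 (4 bits)
  1 -> 10 (2 bits)
Total length = 9 + 10 + 8 + 4 + 2 = 33 bits.

Unary([8, 9, 7, 3, 1]) = 111111110111111111011111110111010 (33 bits)


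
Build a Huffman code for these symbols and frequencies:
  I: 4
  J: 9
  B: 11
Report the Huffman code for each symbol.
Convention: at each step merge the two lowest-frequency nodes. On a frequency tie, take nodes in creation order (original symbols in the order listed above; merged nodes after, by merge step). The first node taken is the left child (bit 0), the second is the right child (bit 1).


Huffman tree construction:
Step 1: Merge I(4) + J(9) = 13
Step 2: Merge B(11) + (I+J)(13) = 24
Read each symbol's code off the tree from the root (left child = 0, right child = 1).

Codes:
  I: 10 (length 2)
  J: 11 (length 2)
  B: 0 (length 1)
Average code length: 37/24 = 1.5417 bits/symbol


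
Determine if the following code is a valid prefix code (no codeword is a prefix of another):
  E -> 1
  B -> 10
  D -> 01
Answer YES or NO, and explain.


Checking each pair (does one codeword prefix another?):
  E='1' vs B='10': prefix -- VIOLATION

NO -- this is NOT a valid prefix code. E (1) is a prefix of B (10).


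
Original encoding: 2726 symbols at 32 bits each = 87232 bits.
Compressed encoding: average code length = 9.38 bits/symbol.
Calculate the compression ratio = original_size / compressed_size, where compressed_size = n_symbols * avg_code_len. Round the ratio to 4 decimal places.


original_size = n_symbols * orig_bits = 2726 * 32 = 87232 bits
compressed_size = n_symbols * avg_code_len = 2726 * 9.38 = 25569.88 bits
ratio = original_size / compressed_size = 87232 / 25569.88 = 3.4115

Compression ratio = 3.4115


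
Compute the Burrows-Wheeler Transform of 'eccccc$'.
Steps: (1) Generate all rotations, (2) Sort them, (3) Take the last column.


Rotations (sorted):
  0: $eccccc -> last char: c
  1: c$ecccc -> last char: c
  2: cc$eccc -> last char: c
  3: ccc$ecc -> last char: c
  4: cccc$ec -> last char: c
  5: ccccc$e -> last char: e
  6: eccccc$ -> last char: $


BWT = ccccce$


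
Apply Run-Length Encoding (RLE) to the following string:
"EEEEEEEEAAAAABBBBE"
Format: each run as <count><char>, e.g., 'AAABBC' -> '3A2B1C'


Scanning runs left to right:
  i=0: run of 'E' x 8 -> '8E'
  i=8: run of 'A' x 5 -> '5A'
  i=13: run of 'B' x 4 -> '4B'
  i=17: run of 'E' x 1 -> '1E'

RLE = 8E5A4B1E


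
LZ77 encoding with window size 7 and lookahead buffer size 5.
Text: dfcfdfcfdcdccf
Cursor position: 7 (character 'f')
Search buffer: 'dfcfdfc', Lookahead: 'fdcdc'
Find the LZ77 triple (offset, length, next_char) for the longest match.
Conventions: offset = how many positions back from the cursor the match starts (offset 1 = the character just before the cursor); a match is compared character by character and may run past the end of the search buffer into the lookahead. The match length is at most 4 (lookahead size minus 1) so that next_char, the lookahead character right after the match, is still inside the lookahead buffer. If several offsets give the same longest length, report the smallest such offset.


Try each offset into the search buffer:
  offset=1 (pos 6, char 'c'): match length 0
  offset=2 (pos 5, char 'f'): match length 1
  offset=3 (pos 4, char 'd'): match length 0
  offset=4 (pos 3, char 'f'): match length 2
  offset=5 (pos 2, char 'c'): match length 0
  offset=6 (pos 1, char 'f'): match length 1
  offset=7 (pos 0, char 'd'): match length 0
Longest match has length 2 at offset 4.
next_char = character at position 7 + 2 = 9 -> 'c'

Best match: offset=4, length=2 (matching 'fd' starting at position 3)
LZ77 triple: (4, 2, 'c')


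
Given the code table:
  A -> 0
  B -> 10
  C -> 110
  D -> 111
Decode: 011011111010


Decoding:
0 -> A
110 -> C
111 -> D
110 -> C
10 -> B


Result: ACDCB


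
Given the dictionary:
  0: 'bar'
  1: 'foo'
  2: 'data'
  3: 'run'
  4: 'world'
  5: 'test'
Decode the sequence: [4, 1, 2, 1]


Look up each index in the dictionary:
  4 -> 'world'
  1 -> 'foo'
  2 -> 'data'
  1 -> 'foo'

Decoded: "world foo data foo"


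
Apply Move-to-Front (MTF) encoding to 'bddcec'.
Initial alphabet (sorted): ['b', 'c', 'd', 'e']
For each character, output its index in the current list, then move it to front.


MTF encoding:
'b': index 0 in ['b', 'c', 'd', 'e'] -> ['b', 'c', 'd', 'e']
'd': index 2 in ['b', 'c', 'd', 'e'] -> ['d', 'b', 'c', 'e']
'd': index 0 in ['d', 'b', 'c', 'e'] -> ['d', 'b', 'c', 'e']
'c': index 2 in ['d', 'b', 'c', 'e'] -> ['c', 'd', 'b', 'e']
'e': index 3 in ['c', 'd', 'b', 'e'] -> ['e', 'c', 'd', 'b']
'c': index 1 in ['e', 'c', 'd', 'b'] -> ['c', 'e', 'd', 'b']


Output: [0, 2, 0, 2, 3, 1]


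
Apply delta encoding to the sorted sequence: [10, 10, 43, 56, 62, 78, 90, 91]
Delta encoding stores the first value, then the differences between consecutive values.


First value: 10
Deltas:
  10 - 10 = 0
  43 - 10 = 33
  56 - 43 = 13
  62 - 56 = 6
  78 - 62 = 16
  90 - 78 = 12
  91 - 90 = 1


Delta encoded: [10, 0, 33, 13, 6, 16, 12, 1]


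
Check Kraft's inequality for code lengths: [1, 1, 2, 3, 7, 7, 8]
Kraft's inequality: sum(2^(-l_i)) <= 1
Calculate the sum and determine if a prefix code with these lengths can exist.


Sum = 2^(-1) + 2^(-1) + 2^(-2) + 2^(-3) + 2^(-7) + 2^(-7) + 2^(-8)
    = 0.5 + 0.5 + 0.25 + 0.125 + 0.0078125 + 0.0078125 + 0.00390625
    = 357/256 = 1.39453125
Since 1.39453125 > 1, Kraft's inequality is NOT satisfied.
A prefix code with these lengths CANNOT exist.

Kraft sum = 1.39453125. Not satisfied.


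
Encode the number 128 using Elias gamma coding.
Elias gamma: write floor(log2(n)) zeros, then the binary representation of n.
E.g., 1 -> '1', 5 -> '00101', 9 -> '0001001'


num_bits = floor(log2(128)) + 1 = 8
leading_zeros = num_bits - 1 = 7
binary(128) = 10000000

Elias gamma(128) = '0000000' + '10000000' = 000000010000000 (15 bits)


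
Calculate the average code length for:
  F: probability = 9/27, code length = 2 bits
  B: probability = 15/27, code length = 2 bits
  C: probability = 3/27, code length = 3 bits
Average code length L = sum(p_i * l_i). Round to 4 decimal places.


Weighted contributions p_i * l_i:
  F: (9/27) * 2 = 18/27
  B: (15/27) * 2 = 30/27
  C: (3/27) * 3 = 9/27
Sum = (18 + 30 + 9)/27 = 57/27

L = 57/27 = 2.1111 bits/symbol


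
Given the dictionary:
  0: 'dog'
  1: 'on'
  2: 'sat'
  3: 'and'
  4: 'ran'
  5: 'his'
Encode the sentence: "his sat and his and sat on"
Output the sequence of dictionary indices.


Look up each word in the dictionary:
  'his' -> 5
  'sat' -> 2
  'and' -> 3
  'his' -> 5
  'and' -> 3
  'sat' -> 2
  'on' -> 1

Encoded: [5, 2, 3, 5, 3, 2, 1]


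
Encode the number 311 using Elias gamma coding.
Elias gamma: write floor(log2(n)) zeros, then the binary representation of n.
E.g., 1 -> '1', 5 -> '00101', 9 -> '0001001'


num_bits = floor(log2(311)) + 1 = 9
leading_zeros = num_bits - 1 = 8
binary(311) = 100110111

Elias gamma(311) = '00000000' + '100110111' = 00000000100110111 (17 bits)


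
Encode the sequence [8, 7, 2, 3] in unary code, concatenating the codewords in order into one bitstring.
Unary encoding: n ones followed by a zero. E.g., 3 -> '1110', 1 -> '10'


Encode each number as n ones followed by a terminating 0:
  8 -> 111111110 (9 bits)
  7 -> 11111110 (8 bits)
  2 -> 110 (3 bits)
  3 -> 1110 (4 bits)
Total length = 9 + 8 + 3 + 4 = 24 bits.

Unary([8, 7, 2, 3]) = 111111110111111101101110 (24 bits)


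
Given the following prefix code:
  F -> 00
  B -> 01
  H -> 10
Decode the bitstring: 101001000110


Decoding step by step:
Bits 10 -> H
Bits 10 -> H
Bits 01 -> B
Bits 00 -> F
Bits 01 -> B
Bits 10 -> H


Decoded message: HHBFBH


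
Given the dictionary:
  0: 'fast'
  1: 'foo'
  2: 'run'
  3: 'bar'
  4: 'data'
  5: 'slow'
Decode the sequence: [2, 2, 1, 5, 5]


Look up each index in the dictionary:
  2 -> 'run'
  2 -> 'run'
  1 -> 'foo'
  5 -> 'slow'
  5 -> 'slow'

Decoded: "run run foo slow slow"


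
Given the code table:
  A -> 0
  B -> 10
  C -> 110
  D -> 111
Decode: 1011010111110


Decoding:
10 -> B
110 -> C
10 -> B
111 -> D
110 -> C


Result: BCBDC


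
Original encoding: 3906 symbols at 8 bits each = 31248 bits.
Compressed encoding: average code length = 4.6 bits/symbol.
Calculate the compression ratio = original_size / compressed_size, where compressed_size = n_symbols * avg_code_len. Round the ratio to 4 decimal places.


original_size = n_symbols * orig_bits = 3906 * 8 = 31248 bits
compressed_size = n_symbols * avg_code_len = 3906 * 4.6 = 17967.6 bits
ratio = original_size / compressed_size = 31248 / 17967.6 = 1.7391

Compression ratio = 1.7391


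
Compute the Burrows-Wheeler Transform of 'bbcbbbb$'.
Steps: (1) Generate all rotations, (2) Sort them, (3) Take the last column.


Rotations (sorted):
  0: $bbcbbbb -> last char: b
  1: b$bbcbbb -> last char: b
  2: bb$bbcbb -> last char: b
  3: bbb$bbcb -> last char: b
  4: bbbb$bbc -> last char: c
  5: bbcbbbb$ -> last char: $
  6: bcbbbb$b -> last char: b
  7: cbbbb$bb -> last char: b


BWT = bbbbc$bb


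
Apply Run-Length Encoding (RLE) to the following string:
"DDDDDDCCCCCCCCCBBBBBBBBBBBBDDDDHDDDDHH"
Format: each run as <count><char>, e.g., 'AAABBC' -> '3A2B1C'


Scanning runs left to right:
  i=0: run of 'D' x 6 -> '6D'
  i=6: run of 'C' x 9 -> '9C'
  i=15: run of 'B' x 12 -> '12B'
  i=27: run of 'D' x 4 -> '4D'
  i=31: run of 'H' x 1 -> '1H'
  i=32: run of 'D' x 4 -> '4D'
  i=36: run of 'H' x 2 -> '2H'

RLE = 6D9C12B4D1H4D2H
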